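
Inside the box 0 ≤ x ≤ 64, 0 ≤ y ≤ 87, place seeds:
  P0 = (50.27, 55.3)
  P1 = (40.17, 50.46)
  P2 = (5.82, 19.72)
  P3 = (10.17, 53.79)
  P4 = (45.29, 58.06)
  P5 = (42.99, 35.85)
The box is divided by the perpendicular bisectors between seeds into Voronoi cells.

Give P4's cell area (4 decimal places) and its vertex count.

Area of P4's cell: 890.8240 (5 vertices)

1. box [0,64]×[0,87]: [(0, 0) (64, 0) (64, 87) (0, 87)]
2. ⊥bis P4·P0 via (47.78,56.68): [(0, 0) (16.367, 0) (64, 85.9465) (64, 87) (0, 87)]  |A|=3521.0541
3. ⊥bis P4·P1 via (42.73,54.26): [(0, 83.0465) (45.4305, 52.4407) (64, 85.9465) (64, 87) (0, 87)]  |A|=1205.4828
4. ⊥bis P4·P2 via (25.555,38.89): [(0, 83.0465) (45.4305, 52.4407) (64, 85.9465) (64, 87) (0, 87)]  |A|=1205.4828
5. ⊥bis P4·P3 via (27.73,55.925): [(26.6123, 65.1183) (45.4305, 52.4407) (64, 85.9465) (64, 87) (23.9518, 87)]  |A|=890.824
6. ⊥bis P4·P5 via (44.14,46.955): [(26.6123, 65.1183) (45.4305, 52.4407) (64, 85.9465) (64, 87) (23.9518, 87)]  |A|=890.824
7. canonical 5-gon: [(26.6123, 65.1183) (45.4305, 52.4407) (64, 85.9465) (64, 87) (23.9518, 87)]
8. shoelace: 890.824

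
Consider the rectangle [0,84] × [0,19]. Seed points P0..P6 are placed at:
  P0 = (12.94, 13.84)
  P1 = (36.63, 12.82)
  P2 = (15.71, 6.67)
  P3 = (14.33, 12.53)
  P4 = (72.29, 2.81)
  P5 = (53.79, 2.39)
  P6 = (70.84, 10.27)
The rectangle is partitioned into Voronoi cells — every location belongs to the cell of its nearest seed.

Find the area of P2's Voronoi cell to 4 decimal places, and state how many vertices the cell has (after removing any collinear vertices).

1. box [0,84]×[0,19]: [(0, 0) (84, 0) (84, 19) (0, 19)]
2. ⊥bis P2·P0 via (14.325,10.255): [(0, 4.7208) (0, 0) (84, 0) (84, 19) (36.961, 19)]  |A|=1332.1133
3. ⊥bis P2·P1 via (26.17,9.745): [(24.8273, 14.3124) (0, 4.7208) (0, 0) (29.0348, 0)]  |A|=266.3808
4. ⊥bis P2·P3 via (15.02,9.6): [(25.4879, 12.0651) (8.8975, 8.1582) (0, 4.7208) (0, 0) (29.0348, 0)]  |A|=246.449
5. ⊥bis P2·P4 via (44,4.74): [(25.4879, 12.0651) (8.8975, 8.1582) (0, 4.7208) (0, 0) (29.0348, 0)]  |A|=246.449
6. ⊥bis P2·P5 via (34.75,4.53): [(25.4879, 12.0651) (8.8975, 8.1582) (0, 4.7208) (0, 0) (29.0348, 0)]  |A|=246.449
7. ⊥bis P2·P6 via (43.275,8.47): [(25.4879, 12.0651) (8.8975, 8.1582) (0, 4.7208) (0, 0) (29.0348, 0)]  |A|=246.449
8. canonical 5-gon: [(25.4879, 12.0651) (8.8975, 8.1582) (0, 4.7208) (0, 0) (29.0348, 0)]
9. shoelace: 246.449

Area of P2's cell: 246.4490 (5 vertices)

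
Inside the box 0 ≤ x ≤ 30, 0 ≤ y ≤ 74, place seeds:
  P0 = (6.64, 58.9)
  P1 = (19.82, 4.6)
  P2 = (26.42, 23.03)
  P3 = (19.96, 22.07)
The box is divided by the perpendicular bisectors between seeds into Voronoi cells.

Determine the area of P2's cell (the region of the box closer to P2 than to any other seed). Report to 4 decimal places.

1. box [0,30]×[0,74]: [(0, 0) (30, 0) (30, 74) (0, 74)]
2. ⊥bis P2·P0 via (16.53,40.965): [(0, 31.8498) (0, 0) (30, 0) (30, 48.3928)]  |A|=1203.6391
3. ⊥bis P2·P1 via (23.12,13.815): [(0, 31.8498) (0, 22.0945) (30, 11.3512) (30, 48.3928)]  |A|=701.9531
4. ⊥bis P2·P3 via (23.19,22.55): [(20.1562, 42.9646) (24.565, 13.2975) (30, 11.3512) (30, 48.3928)]  |A|=258.6447
5. canonical 4-gon: [(20.1562, 42.9646) (24.565, 13.2975) (30, 11.3512) (30, 48.3928)]
6. shoelace: 258.6447

Area of P2's cell: 258.6447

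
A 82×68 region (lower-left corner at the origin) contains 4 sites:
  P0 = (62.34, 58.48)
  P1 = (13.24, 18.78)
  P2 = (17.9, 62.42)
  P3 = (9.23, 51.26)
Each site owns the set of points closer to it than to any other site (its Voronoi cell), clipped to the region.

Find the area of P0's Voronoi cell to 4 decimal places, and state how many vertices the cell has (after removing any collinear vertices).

Area of P0's cell: 2353.0464 (5 vertices)

1. box [0,82]×[0,68]: [(0, 0) (82, 0) (82, 68) (0, 68)]
2. ⊥bis P0·P1 via (37.79,38.63): [(69.0244, 0) (82, 0) (82, 68) (14.0428, 68)]  |A|=2751.7149
3. ⊥bis P0·P2 via (40.12,60.45): [(38.1464, 38.1892) (69.0244, 0) (82, 0) (82, 68) (40.7894, 68)]  |A|=2353.0464
4. ⊥bis P0·P3 via (35.785,54.87): [(38.1464, 38.1892) (69.0244, 0) (82, 0) (82, 68) (40.7894, 68)]  |A|=2353.0464
5. canonical 5-gon: [(38.1464, 38.1892) (69.0244, 0) (82, 0) (82, 68) (40.7894, 68)]
6. shoelace: 2353.0464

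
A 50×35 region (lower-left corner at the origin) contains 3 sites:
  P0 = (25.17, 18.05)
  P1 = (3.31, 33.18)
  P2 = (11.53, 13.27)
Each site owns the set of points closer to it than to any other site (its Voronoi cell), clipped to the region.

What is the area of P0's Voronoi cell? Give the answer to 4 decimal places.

Area of P0's cell: 1090.0508

1. box [0,50]×[0,35]: [(0, 0) (50, 0) (50, 35) (0, 35)]
2. ⊥bis P0·P1 via (14.24,25.615): [(0, 5.0409) (0, 0) (50, 0) (50, 35) (20.7357, 35)]  |A|=1439.389
3. ⊥bis P0·P2 via (18.35,15.66): [(14.6525, 26.211) (23.8379, 0) (50, 0) (50, 35) (20.7357, 35)]  |A|=1090.0508
4. canonical 5-gon: [(14.6525, 26.211) (23.8379, 0) (50, 0) (50, 35) (20.7357, 35)]
5. shoelace: 1090.0508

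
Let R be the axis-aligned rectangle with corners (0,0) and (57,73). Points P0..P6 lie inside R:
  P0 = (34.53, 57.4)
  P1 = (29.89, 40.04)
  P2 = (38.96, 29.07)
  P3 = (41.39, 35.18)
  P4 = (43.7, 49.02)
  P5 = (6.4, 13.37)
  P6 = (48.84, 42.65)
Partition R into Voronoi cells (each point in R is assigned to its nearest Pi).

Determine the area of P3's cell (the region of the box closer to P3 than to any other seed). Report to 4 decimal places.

Area of P3's cell: 151.9987

1. box [0,57]×[0,73]: [(0, 0) (57, 0) (57, 73) (0, 73)]
2. ⊥bis P3·P0 via (37.96,46.29): [(0, 34.5706) (0, 0) (57, 0) (57, 52.1682)]  |A|=2472.0561
3. ⊥bis P3·P1 via (35.64,37.61): [(39.5105, 46.7687) (19.7457, 0) (57, 0) (57, 52.1682)]  |A|=1327.3649
4. ⊥bis P3·P2 via (40.175,32.125): [(39.5105, 46.7687) (34.3081, 34.4583) (57, 25.4336) (57, 52.1682)]  |A|=396.9361
5. ⊥bis P3·P4 via (42.545,42.1): [(37.8675, 42.8807) (34.3081, 34.4583) (57, 25.4336) (57, 39.6874)]  |A|=247.9772
6. ⊥bis P3·P5 via (23.895,24.275): [(37.8675, 42.8807) (34.3081, 34.4583) (57, 25.4336) (57, 39.6874)]  |A|=247.9772
7. ⊥bis P3·P6 via (45.115,38.915): [(41.7961, 42.225) (37.8675, 42.8807) (34.3081, 34.4583) (57, 25.4336) (57, 27.0618)]  |A|=151.9987
8. canonical 5-gon: [(41.7961, 42.225) (37.8675, 42.8807) (34.3081, 34.4583) (57, 25.4336) (57, 27.0618)]
9. shoelace: 151.9987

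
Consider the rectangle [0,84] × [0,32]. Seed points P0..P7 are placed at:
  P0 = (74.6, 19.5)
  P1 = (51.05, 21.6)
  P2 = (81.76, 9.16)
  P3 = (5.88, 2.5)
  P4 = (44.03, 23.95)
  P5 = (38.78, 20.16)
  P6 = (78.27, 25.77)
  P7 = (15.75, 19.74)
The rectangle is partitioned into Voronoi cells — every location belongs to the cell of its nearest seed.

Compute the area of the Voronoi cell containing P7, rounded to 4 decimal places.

Area of P7's cell: 615.0169

1. box [0,84]×[0,32]: [(0, 0) (84, 0) (84, 32) (0, 32)]
2. ⊥bis P7·P0 via (45.175,19.62): [(0, 0) (45.095, 0) (45.2255, 32) (0, 32)]  |A|=1445.1276
3. ⊥bis P7·P1 via (33.4,20.67): [(0, 0) (34.4891, 0) (32.803, 32) (0, 32)]  |A|=1076.6742
4. ⊥bis P7·P2 via (48.755,14.45): [(0, 0) (34.4891, 0) (32.803, 32) (0, 32)]  |A|=1076.6742
5. ⊥bis P7·P3 via (10.815,11.12): [(0, 17.3117) (30.2384, 0) (34.4891, 0) (32.803, 32) (0, 32)]  |A|=814.936
6. ⊥bis P7·P4 via (29.89,21.845): [(0, 17.3117) (30.2384, 0) (33.142, 0) (28.3782, 32) (0, 32)]  |A|=722.5862
7. ⊥bis P7·P5 via (27.265,19.95): [(0, 17.3117) (27.6013, 1.5097) (27.0452, 32) (0, 32)]  |A|=615.0169
8. ⊥bis P7·P6 via (47.01,22.755): [(0, 17.3117) (27.6013, 1.5097) (27.0452, 32) (0, 32)]  |A|=615.0169
9. canonical 4-gon: [(0, 17.3117) (27.6013, 1.5097) (27.0452, 32) (0, 32)]
10. shoelace: 615.0169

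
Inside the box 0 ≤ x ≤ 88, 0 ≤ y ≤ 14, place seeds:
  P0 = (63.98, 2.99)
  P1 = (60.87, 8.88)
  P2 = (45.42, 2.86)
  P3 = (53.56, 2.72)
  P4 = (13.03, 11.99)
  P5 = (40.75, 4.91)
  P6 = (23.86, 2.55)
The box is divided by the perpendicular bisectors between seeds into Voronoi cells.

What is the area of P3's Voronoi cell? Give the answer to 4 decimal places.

Area of P3's cell: 86.4791

1. box [0,88]×[0,14]: [(0, 0) (88, 0) (88, 14) (0, 14)]
2. ⊥bis P3·P0 via (58.77,2.855): [(0, 0) (58.844, 0) (58.4812, 14) (0, 14)]  |A|=821.2763
3. ⊥bis P3·P1 via (57.215,5.8): [(0, 0) (58.844, 0) (58.7406, 3.9896) (50.305, 14) (0, 14)]  |A|=780.3528
4. ⊥bis P3·P2 via (49.49,2.79): [(49.442, 0) (58.844, 0) (58.7406, 3.9896) (50.305, 14) (49.6828, 14)]  |A|=86.4791
5. ⊥bis P3·P4 via (33.295,7.355): [(49.442, 0) (58.844, 0) (58.7406, 3.9896) (50.305, 14) (49.6828, 14)]  |A|=86.4791
6. ⊥bis P3·P5 via (47.155,3.815): [(49.442, 0) (58.844, 0) (58.7406, 3.9896) (50.305, 14) (49.6828, 14)]  |A|=86.4791
7. ⊥bis P3·P6 via (38.71,2.635): [(49.442, 0) (58.844, 0) (58.7406, 3.9896) (50.305, 14) (49.6828, 14)]  |A|=86.4791
8. canonical 5-gon: [(49.442, 0) (58.844, 0) (58.7406, 3.9896) (50.305, 14) (49.6828, 14)]
9. shoelace: 86.4791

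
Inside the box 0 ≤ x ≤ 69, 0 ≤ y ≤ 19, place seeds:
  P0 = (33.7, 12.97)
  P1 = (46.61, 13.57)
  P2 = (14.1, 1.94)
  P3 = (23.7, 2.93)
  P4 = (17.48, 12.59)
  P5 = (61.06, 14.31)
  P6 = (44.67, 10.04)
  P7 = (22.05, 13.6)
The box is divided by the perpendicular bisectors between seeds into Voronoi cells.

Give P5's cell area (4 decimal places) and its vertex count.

Area of P5's cell: 278.5257 (5 vertices)

1. box [0,69]×[0,19]: [(0, 0) (69, 0) (69, 19) (0, 19)]
2. ⊥bis P5·P0 via (47.38,13.64): [(48.048, 0) (69, 0) (69, 19) (47.1175, 19)]  |A|=406.9275
3. ⊥bis P5·P1 via (53.835,13.94): [(54.5489, 0) (69, 0) (69, 19) (53.5759, 19)]  |A|=283.8148
4. ⊥bis P5·P2 via (37.58,8.125): [(54.5489, 0) (69, 0) (69, 19) (53.5759, 19)]  |A|=283.8148
5. ⊥bis P5·P3 via (42.38,8.62): [(54.5489, 0) (69, 0) (69, 19) (53.5759, 19)]  |A|=283.8148
6. ⊥bis P5·P4 via (39.27,13.45): [(54.5489, 0) (69, 0) (69, 19) (53.5759, 19)]  |A|=283.8148
7. ⊥bis P5·P6 via (52.865,12.175): [(54.1848, 7.109) (56.0369, 0) (69, 0) (69, 19) (53.5759, 19)]  |A|=278.5257
8. ⊥bis P5·P7 via (41.555,13.955): [(54.1848, 7.109) (56.0369, 0) (69, 0) (69, 19) (53.5759, 19)]  |A|=278.5257
9. canonical 5-gon: [(54.1848, 7.109) (56.0369, 0) (69, 0) (69, 19) (53.5759, 19)]
10. shoelace: 278.5257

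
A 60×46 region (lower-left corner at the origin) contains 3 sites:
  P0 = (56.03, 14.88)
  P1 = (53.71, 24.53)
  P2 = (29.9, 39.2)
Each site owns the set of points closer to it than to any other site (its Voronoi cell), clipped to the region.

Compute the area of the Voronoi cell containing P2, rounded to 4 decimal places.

1. box [0,60]×[0,46]: [(0, 0) (60, 0) (60, 46) (0, 46)]
2. ⊥bis P2·P0 via (42.965,27.04): [(0, 0) (17.798, 0) (60, 45.3428) (60, 46) (0, 46)]  |A|=1803.222
3. ⊥bis P2·P1 via (41.805,31.865): [(0, 0) (17.798, 0) (30.7384, 13.9034) (50.514, 46) (0, 46)]  |A|=1641.3722
4. canonical 5-gon: [(0, 0) (17.798, 0) (30.7384, 13.9034) (50.514, 46) (0, 46)]
5. shoelace: 1641.3722

Area of P2's cell: 1641.3722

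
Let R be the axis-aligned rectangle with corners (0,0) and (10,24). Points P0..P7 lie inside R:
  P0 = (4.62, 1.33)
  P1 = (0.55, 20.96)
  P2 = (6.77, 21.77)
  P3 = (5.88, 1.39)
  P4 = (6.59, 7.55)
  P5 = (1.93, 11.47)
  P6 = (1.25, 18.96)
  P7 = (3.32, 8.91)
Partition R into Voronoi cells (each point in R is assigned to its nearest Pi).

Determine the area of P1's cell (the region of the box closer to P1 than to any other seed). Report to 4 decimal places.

1. box [0,10]×[0,24]: [(0, 0) (10, 0) (10, 24) (0, 24)]
2. ⊥bis P1·P0 via (2.585,11.145): [(0, 10.609) (10, 12.6824) (10, 24) (0, 24)]  |A|=123.5428
3. ⊥bis P1·P2 via (3.66,21.365): [(0, 10.609) (4.9276, 11.6307) (3.3169, 24) (0, 24)]  |A|=53.5066
4. ⊥bis P1·P3 via (3.215,11.175): [(0, 10.609) (4.7625, 11.5965) (4.9263, 11.6411) (3.3169, 24) (0, 24)]  |A|=53.5057
5. ⊥bis P1·P4 via (3.57,14.255): [(0, 12.647) (4.5296, 14.6872) (3.3169, 24) (0, 24)]  |A|=41.1569
6. ⊥bis P1·P5 via (1.24,16.215): [(0, 16.0347) (4.2732, 16.6561) (3.3169, 24) (0, 24)]  |A|=29.1981
7. ⊥bis P1·P6 via (0.9,19.96): [(0, 19.645) (3.7147, 20.9451) (3.3169, 24) (0, 24)]  |A|=13.155
8. ⊥bis P1·P7 via (1.935,14.935): [(0, 19.645) (3.7147, 20.9451) (3.3169, 24) (0, 24)]  |A|=13.155
9. canonical 4-gon: [(0, 19.645) (3.7147, 20.9451) (3.3169, 24) (0, 24)]
10. shoelace: 13.155

Area of P1's cell: 13.1550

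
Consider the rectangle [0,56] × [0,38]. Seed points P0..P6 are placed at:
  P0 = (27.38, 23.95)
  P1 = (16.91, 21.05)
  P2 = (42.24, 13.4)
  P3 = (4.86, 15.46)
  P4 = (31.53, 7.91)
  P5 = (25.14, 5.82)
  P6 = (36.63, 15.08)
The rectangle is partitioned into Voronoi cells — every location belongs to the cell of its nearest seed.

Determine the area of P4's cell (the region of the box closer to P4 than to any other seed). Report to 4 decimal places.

1. box [0,56]×[0,38]: [(0, 0) (56, 0) (56, 38) (0, 38)]
2. ⊥bis P4·P0 via (29.455,15.93): [(0, 8.3092) (0, 0) (56, 0) (56, 22.7979)]  |A|=870.9988
3. ⊥bis P4·P1 via (24.22,14.48): [(24.3319, 14.6045) (11.2058, 0) (56, 0) (56, 22.7979)]  |A|=688.0821
4. ⊥bis P4·P2 via (36.885,10.655): [(33.6276, 17.0096) (24.3319, 14.6045) (11.2058, 0) (42.3468, 0)]  |A|=316.9425
5. ⊥bis P4·P3 via (18.195,11.685): [(33.6276, 17.0096) (24.3319, 14.6045) (16.5797, 5.9792) (14.8871, 0) (42.3468, 0)]  |A|=305.937
6. ⊥bis P4·P5 via (28.335,6.865): [(33.6276, 17.0096) (25.6888, 14.9556) (30.5804, 0) (42.3468, 0)]  |A|=164.4596
7. ⊥bis P4·P6 via (34.08,11.495): [(37.817, 8.8369) (28.2744, 15.6245) (25.6888, 14.9556) (30.5804, 0) (42.3468, 0)]  |A|=139.6832
8. canonical 5-gon: [(37.817, 8.8369) (28.2744, 15.6245) (25.6888, 14.9556) (30.5804, 0) (42.3468, 0)]
9. shoelace: 139.6832

Area of P4's cell: 139.6832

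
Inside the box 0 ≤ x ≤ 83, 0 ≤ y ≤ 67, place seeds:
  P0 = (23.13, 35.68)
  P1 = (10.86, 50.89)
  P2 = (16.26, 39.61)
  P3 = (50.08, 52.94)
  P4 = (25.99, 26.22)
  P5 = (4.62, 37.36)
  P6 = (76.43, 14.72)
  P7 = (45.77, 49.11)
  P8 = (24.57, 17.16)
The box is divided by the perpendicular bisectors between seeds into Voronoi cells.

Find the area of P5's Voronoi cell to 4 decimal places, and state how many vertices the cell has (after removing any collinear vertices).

1. box [0,83]×[0,67]: [(0, 0) (83, 0) (83, 67) (0, 67)]
2. ⊥bis P5·P0 via (13.875,36.52): [(0, 0) (10.5604, 0) (16.6414, 67) (0, 67)]  |A|=911.2603
3. ⊥bis P5·P1 via (7.74,44.125): [(0, 47.6947) (0, 0) (10.5604, 0) (14.291, 41.1037)]  |A|=557.8381
4. ⊥bis P5·P2 via (10.44,38.485): [(9.5074, 43.3099) (0, 47.6947) (0, 0) (10.5604, 0) (12.8988, 25.7647)]  |A|=519.6139
5. ⊥bis P5·P3 via (27.35,45.15): [(9.5074, 43.3099) (0, 47.6947) (0, 0) (10.5604, 0) (12.8988, 25.7647)]  |A|=519.6139
6. ⊥bis P5·P4 via (15.305,31.79): [(12.7001, 26.7929) (9.5074, 43.3099) (0, 47.6947) (0, 2.4302)]  |A|=358.9474
7. ⊥bis P5·P6 via (40.525,26.04): [(12.7001, 26.7929) (9.5074, 43.3099) (0, 47.6947) (0, 2.4302)]  |A|=358.9474
8. ⊥bis P5·P7 via (25.195,43.235): [(12.7001, 26.7929) (9.5074, 43.3099) (0, 47.6947) (0, 2.4302)]  |A|=358.9474
9. ⊥bis P5·P8 via (14.595,27.26): [(11.1911, 23.8982) (12.7001, 26.7929) (9.5074, 43.3099) (0, 47.6947) (0, 12.8456)]  |A|=300.6676
10. canonical 5-gon: [(11.1911, 23.8982) (12.7001, 26.7929) (9.5074, 43.3099) (0, 47.6947) (0, 12.8456)]
11. shoelace: 300.6676

Area of P5's cell: 300.6676 (5 vertices)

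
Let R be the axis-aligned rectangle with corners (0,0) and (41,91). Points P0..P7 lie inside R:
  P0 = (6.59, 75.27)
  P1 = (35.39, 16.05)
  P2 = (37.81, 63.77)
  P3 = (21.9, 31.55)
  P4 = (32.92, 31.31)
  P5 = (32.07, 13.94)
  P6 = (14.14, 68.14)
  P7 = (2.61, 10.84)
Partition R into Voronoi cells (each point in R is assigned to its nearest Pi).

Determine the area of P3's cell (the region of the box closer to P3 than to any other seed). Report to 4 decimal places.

Area of P3's cell: 709.5884

1. box [0,41]×[0,91]: [(0, 0) (41, 0) (41, 91) (0, 91)]
2. ⊥bis P3·P0 via (14.245,53.41): [(0, 48.4216) (0, 0) (41, 0) (41, 62.7791)]  |A|=2279.6162
3. ⊥bis P3·P1 via (28.645,23.8): [(0, 48.4216) (0, 0) (1.2988, 0) (41, 34.5528) (41, 62.7791)]  |A|=1593.722
4. ⊥bis P3·P2 via (29.855,47.66): [(16.5651, 54.2225) (0, 48.4216) (0, 0) (1.2988, 0) (41, 34.5528) (41, 42.1567)]  |A|=1341.768
5. ⊥bis P3·P4 via (27.41,31.43): [(27.7857, 48.6818) (16.5651, 54.2225) (0, 48.4216) (0, 0) (1.2988, 0) (27.2168, 22.557)]  |A|=1114.8985
6. ⊥bis P3·P5 via (26.985,22.745): [(27.2239, 22.8829) (27.7857, 48.6818) (16.5651, 54.2225) (0, 48.4216) (0, 7.1608)]  |A|=998.4213
7. ⊥bis P3·P6 via (18.02,49.845): [(27.2239, 22.8829) (27.7857, 48.6818) (23.2037, 50.9444) (0, 46.0233) (0, 7.1608)]  |A|=924.1907
8. ⊥bis P3·P7 via (12.255,21.195): [(16.8653, 16.9008) (27.2239, 22.8829) (27.7857, 48.6818) (23.2037, 50.9444) (0, 46.0233) (0, 32.6097)]  |A|=709.5884
9. canonical 6-gon: [(16.8653, 16.9008) (27.2239, 22.8829) (27.7857, 48.6818) (23.2037, 50.9444) (0, 46.0233) (0, 32.6097)]
10. shoelace: 709.5884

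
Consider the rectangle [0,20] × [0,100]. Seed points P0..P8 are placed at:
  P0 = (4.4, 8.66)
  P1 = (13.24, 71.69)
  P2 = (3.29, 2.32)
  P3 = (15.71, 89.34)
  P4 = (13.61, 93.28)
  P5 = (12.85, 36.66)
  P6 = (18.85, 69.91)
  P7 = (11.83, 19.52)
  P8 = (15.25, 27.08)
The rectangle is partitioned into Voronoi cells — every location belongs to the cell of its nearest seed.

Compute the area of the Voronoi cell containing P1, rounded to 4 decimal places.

1. box [0,20]×[0,100]: [(0, 0) (20, 0) (20, 100) (0, 100)]
2. ⊥bis P1·P0 via (8.82,40.175): [(0, 41.412) (20, 38.607) (20, 100) (0, 100)]  |A|=1199.8099
3. ⊥bis P1·P2 via (8.265,37.005): [(0, 41.412) (20, 38.607) (20, 100) (0, 100)]  |A|=1199.8099
4. ⊥bis P1·P3 via (14.475,80.515): [(0, 82.5407) (0, 41.412) (20, 38.607) (20, 79.7418)]  |A|=822.6348
5. ⊥bis P1·P4 via (13.425,82.485): [(0, 82.5407) (0, 41.412) (20, 38.607) (20, 79.7418)]  |A|=822.6348
6. ⊥bis P1·P5 via (13.045,54.175): [(0, 82.5407) (0, 54.3202) (20, 54.0976) (20, 79.7418)]  |A|=538.6469
7. ⊥bis P1·P6 via (16.045,70.8): [(18.9297, 79.8916) (0, 82.5407) (0, 54.3202) (10.7781, 54.2002)]  |A|=406.0425
8. ⊥bis P1·P7 via (12.535,45.605): [(18.9297, 79.8916) (0, 82.5407) (0, 54.3202) (10.7781, 54.2002)]  |A|=406.0425
9. ⊥bis P1·P8 via (14.245,49.385): [(18.9297, 79.8916) (0, 82.5407) (0, 54.3202) (10.7781, 54.2002)]  |A|=406.0425
10. canonical 4-gon: [(18.9297, 79.8916) (0, 82.5407) (0, 54.3202) (10.7781, 54.2002)]
11. shoelace: 406.0425

Area of P1's cell: 406.0425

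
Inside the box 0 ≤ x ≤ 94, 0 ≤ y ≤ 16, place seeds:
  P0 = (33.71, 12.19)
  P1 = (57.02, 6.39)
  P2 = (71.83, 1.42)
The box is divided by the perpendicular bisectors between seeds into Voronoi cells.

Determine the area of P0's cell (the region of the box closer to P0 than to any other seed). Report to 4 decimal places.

1. box [0,94]×[0,16]: [(0, 0) (94, 0) (94, 16) (0, 16)]
2. ⊥bis P0·P1 via (45.365,9.29): [(0, 0) (43.0535, 0) (47.0346, 16) (0, 16)]  |A|=720.7044
3. ⊥bis P0·P2 via (52.77,6.805): [(0, 0) (43.0535, 0) (47.0346, 16) (0, 16)]  |A|=720.7044
4. canonical 4-gon: [(0, 0) (43.0535, 0) (47.0346, 16) (0, 16)]
5. shoelace: 720.7044

Area of P0's cell: 720.7044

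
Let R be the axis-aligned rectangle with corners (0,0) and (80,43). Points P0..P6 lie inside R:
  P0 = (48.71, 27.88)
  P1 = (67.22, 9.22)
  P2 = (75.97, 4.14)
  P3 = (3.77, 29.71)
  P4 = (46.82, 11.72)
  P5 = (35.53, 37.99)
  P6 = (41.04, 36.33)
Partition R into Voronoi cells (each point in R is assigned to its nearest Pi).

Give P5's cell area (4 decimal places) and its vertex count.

1. box [0,80]×[0,43]: [(0, 0) (80, 0) (80, 43) (0, 43)]
2. ⊥bis P5·P0 via (42.12,32.935): [(0, 0) (16.8565, 0) (49.8406, 43) (0, 43)]  |A|=1433.9872
3. ⊥bis P5·P1 via (51.375,23.605): [(0, 0) (16.8565, 0) (49.8406, 43) (0, 43)]  |A|=1433.9872
4. ⊥bis P5·P2 via (55.75,21.065): [(0, 0) (16.8565, 0) (49.8406, 43) (0, 43)]  |A|=1433.9872
5. ⊥bis P5·P3 via (19.65,33.85): [(25.5278, 11.3044) (49.8406, 43) (17.2645, 43)]  |A|=516.2588
6. ⊥bis P5·P4 via (41.175,24.855): [(23.9275, 17.4426) (33.3387, 21.4872) (49.8406, 43) (17.2645, 43)]  |A|=484.1385
7. ⊥bis P5·P6 via (38.285,37.16): [(23.9275, 17.4426) (33.3387, 21.4872) (33.7085, 21.9692) (40.0444, 43) (17.2645, 43)]  |A|=381.1281
8. canonical 5-gon: [(23.9275, 17.4426) (33.3387, 21.4872) (33.7085, 21.9692) (40.0444, 43) (17.2645, 43)]
9. shoelace: 381.1281

Area of P5's cell: 381.1281 (5 vertices)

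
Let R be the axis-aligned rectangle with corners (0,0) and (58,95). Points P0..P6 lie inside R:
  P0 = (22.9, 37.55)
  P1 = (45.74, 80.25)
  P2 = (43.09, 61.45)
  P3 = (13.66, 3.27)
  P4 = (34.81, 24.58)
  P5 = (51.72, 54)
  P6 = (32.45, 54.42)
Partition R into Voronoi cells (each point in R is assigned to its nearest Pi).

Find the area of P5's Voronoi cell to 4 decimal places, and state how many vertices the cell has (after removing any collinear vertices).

1. box [0,58]×[0,95]: [(0, 0) (58, 0) (58, 95) (0, 95)]
2. ⊥bis P5·P0 via (37.31,45.775): [(58, 9.5266) (58, 95) (9.2131, 95)]  |A|=2084.9885
3. ⊥bis P5·P1 via (48.73,67.125): [(27.8401, 62.3661) (58, 9.5266) (58, 69.2368)]  |A|=900.4271
4. ⊥bis P5·P2 via (47.405,57.725): [(57.1819, 69.0504) (37.222, 45.9291) (58, 9.5266) (58, 69.2368)]  |A|=627.9266
5. ⊥bis P5·P3 via (32.69,28.635): [(57.1819, 69.0504) (37.222, 45.9291) (57.8806, 9.7359) (58, 9.6463) (58, 69.2368)]  |A|=627.9194
6. ⊥bis P5·P4 via (43.265,39.29): [(57.1819, 69.0504) (37.222, 45.9291) (39.9113, 41.2177) (58, 30.8206) (58, 69.2368)]  |A|=435.3356
7. ⊥bis P5·P6 via (42.085,54.21): [(57.1819, 69.0504) (42.0258, 51.4938) (41.7784, 40.1444) (58, 30.8206) (58, 69.2368)]  |A|=405.8085
8. canonical 5-gon: [(57.1819, 69.0504) (42.0258, 51.4938) (41.7784, 40.1444) (58, 30.8206) (58, 69.2368)]
9. shoelace: 405.8085

Area of P5's cell: 405.8085 (5 vertices)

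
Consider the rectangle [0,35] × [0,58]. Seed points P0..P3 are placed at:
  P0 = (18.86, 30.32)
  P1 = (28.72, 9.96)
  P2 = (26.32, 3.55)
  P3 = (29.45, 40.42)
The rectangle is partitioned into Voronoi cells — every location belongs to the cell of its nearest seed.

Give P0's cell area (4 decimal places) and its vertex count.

1. box [0,35]×[0,58]: [(0, 0) (35, 0) (35, 58) (0, 58)]
2. ⊥bis P0·P1 via (23.79,20.14): [(0, 8.6189) (35, 25.5688) (35, 58) (0, 58)]  |A|=1431.7149
3. ⊥bis P0·P2 via (22.59,16.935): [(0, 10.6398) (9.8288, 13.3788) (35, 25.5688) (35, 58) (0, 58)]  |A|=1421.7832
4. ⊥bis P0·P3 via (24.155,35.37): [(0, 10.6398) (9.8288, 13.3788) (33.9758, 25.0728) (2.5721, 58) (0, 58)]  |A|=871.2942
5. canonical 5-gon: [(0, 10.6398) (9.8288, 13.3788) (33.9758, 25.0728) (2.5721, 58) (0, 58)]
6. shoelace: 871.2942

Area of P0's cell: 871.2942 (5 vertices)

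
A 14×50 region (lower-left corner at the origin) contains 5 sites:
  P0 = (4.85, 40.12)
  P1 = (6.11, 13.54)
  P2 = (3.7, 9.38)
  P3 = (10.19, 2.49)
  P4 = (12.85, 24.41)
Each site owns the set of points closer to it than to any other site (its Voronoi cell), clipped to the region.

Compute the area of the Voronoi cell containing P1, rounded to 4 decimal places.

1. box [0,14]×[0,50]: [(0, 0) (14, 0) (14, 50) (0, 50)]
2. ⊥bis P1·P0 via (5.48,26.83): [(0, 26.5702) (0, 0) (14, 0) (14, 27.2339)]  |A|=376.6288
3. ⊥bis P1·P2 via (4.905,11.46): [(0, 26.5702) (0, 14.3016) (14, 6.191) (14, 27.2339)]  |A|=233.1804
4. ⊥bis P1·P3 via (8.15,8.015): [(0, 26.5702) (0, 14.3016) (9.8, 8.6242) (14, 10.175) (14, 27.2339)]  |A|=224.814
5. ⊥bis P1·P4 via (9.48,18.975): [(0, 24.8531) (0, 14.3016) (9.8, 8.6242) (14, 10.175) (14, 16.1724)]  |A|=135.3635
6. canonical 5-gon: [(0, 24.8531) (0, 14.3016) (9.8, 8.6242) (14, 10.175) (14, 16.1724)]
7. shoelace: 135.3635

Area of P1's cell: 135.3635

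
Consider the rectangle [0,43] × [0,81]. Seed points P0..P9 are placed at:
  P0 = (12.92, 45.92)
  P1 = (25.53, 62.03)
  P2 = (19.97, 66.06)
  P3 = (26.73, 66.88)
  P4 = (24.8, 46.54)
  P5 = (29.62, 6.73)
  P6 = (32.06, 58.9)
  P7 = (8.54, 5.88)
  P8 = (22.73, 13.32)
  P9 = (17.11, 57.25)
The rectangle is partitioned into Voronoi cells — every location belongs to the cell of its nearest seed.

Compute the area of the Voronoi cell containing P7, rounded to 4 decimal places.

Area of P7's cell: 363.1435

1. box [0,43]×[0,81]: [(0, 0) (43, 0) (43, 81) (0, 81)]
2. ⊥bis P7·P0 via (10.73,25.9): [(0, 27.0738) (0, 0) (43, 0) (43, 22.37)]  |A|=1063.0401
3. ⊥bis P7·P1 via (17.035,33.955): [(0, 27.0738) (0, 0) (43, 0) (43, 22.37)]  |A|=1063.0401
4. ⊥bis P7·P2 via (14.255,35.97): [(0, 27.0738) (0, 0) (43, 0) (43, 22.37)]  |A|=1063.0401
5. ⊥bis P7·P3 via (17.635,36.38): [(0, 27.0738) (0, 0) (43, 0) (43, 22.37)]  |A|=1063.0401
6. ⊥bis P7·P4 via (16.67,26.21): [(19.9738, 24.8888) (0, 27.0738) (0, 0) (43, 0) (43, 15.6806)]  |A|=986.0246
7. ⊥bis P7·P5 via (19.08,6.305): [(18.3234, 25.0694) (0, 27.0738) (0, 0) (19.3342, 0)]  |A|=490.3897
8. ⊥bis P7·P6 via (20.3,32.39): [(18.3234, 25.0694) (0, 27.0738) (0, 0) (19.3342, 0)]  |A|=490.3897
9. ⊥bis P7·P8 via (15.635,9.6): [(19.2231, 2.7566) (6.8671, 26.3226) (0, 27.0738) (0, 0) (19.3342, 0)]  |A|=363.1435
10. ⊥bis P7·P9 via (12.825,31.565): [(19.2231, 2.7566) (6.8671, 26.3226) (0, 27.0738) (0, 0) (19.3342, 0)]  |A|=363.1435
11. canonical 5-gon: [(19.2231, 2.7566) (6.8671, 26.3226) (0, 27.0738) (0, 0) (19.3342, 0)]
12. shoelace: 363.1435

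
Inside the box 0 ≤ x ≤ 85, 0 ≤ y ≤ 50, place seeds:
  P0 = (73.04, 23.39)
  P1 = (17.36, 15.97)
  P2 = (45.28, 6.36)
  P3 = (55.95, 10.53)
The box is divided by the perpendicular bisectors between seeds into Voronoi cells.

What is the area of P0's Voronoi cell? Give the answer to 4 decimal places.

1. box [0,85]×[0,50]: [(0, 0) (85, 0) (85, 50) (0, 50)]
2. ⊥bis P0·P1 via (45.2,19.68): [(47.8226, 0) (85, 0) (85, 50) (41.1595, 50)]  |A|=2025.4476
3. ⊥bis P0·P2 via (59.16,14.875): [(42.144, 42.6121) (68.2854, 0) (85, 0) (85, 50) (41.1595, 50)]  |A|=1589.4654
4. ⊥bis P0·P3 via (64.495,16.96): [(41.4881, 47.5345) (77.2572, 0) (85, 0) (85, 50) (41.1595, 50)]  |A|=1325.8677
5. canonical 5-gon: [(41.4881, 47.5345) (77.2572, 0) (85, 0) (85, 50) (41.1595, 50)]
6. shoelace: 1325.8677

Area of P0's cell: 1325.8677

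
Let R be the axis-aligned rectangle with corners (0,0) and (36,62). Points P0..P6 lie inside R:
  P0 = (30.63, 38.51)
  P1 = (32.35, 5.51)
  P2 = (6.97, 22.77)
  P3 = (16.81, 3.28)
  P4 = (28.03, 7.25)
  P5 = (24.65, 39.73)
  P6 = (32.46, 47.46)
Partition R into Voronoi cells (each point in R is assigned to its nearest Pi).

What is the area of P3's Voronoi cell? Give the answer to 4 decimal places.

Area of P3's cell: 263.5616

1. box [0,36]×[0,62]: [(0, 0) (36, 0) (36, 62) (0, 62)]
2. ⊥bis P3·P0 via (23.72,20.895): [(0, 30.1999) (0, 0) (36, 0) (36, 16.0778)]  |A|=832.9982
3. ⊥bis P3·P1 via (24.58,4.395): [(22.1223, 21.5217) (0, 30.1999) (0, 0) (25.2107, 0)]  |A|=605.3342
4. ⊥bis P3·P2 via (11.89,13.025): [(22.568, 18.416) (0, 7.022) (0, 0) (25.2107, 0)]  |A|=311.3771
5. ⊥bis P3·P4 via (22.42,5.265): [(18.4944, 16.3594) (0, 7.022) (0, 0) (24.2829, 0)]  |A|=263.5616
6. ⊥bis P3·P5 via (20.73,21.505): [(18.4944, 16.3594) (0, 7.022) (0, 0) (24.2829, 0)]  |A|=263.5616
7. ⊥bis P3·P6 via (24.635,25.37): [(18.4944, 16.3594) (0, 7.022) (0, 0) (24.2829, 0)]  |A|=263.5616
8. canonical 4-gon: [(18.4944, 16.3594) (0, 7.022) (0, 0) (24.2829, 0)]
9. shoelace: 263.5616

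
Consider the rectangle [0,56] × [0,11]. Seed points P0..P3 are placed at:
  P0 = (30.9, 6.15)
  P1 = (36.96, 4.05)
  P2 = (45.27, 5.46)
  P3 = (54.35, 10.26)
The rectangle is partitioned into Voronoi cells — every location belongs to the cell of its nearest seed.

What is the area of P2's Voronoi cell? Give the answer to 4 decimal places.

Area of P2's cell: 110.7588

1. box [0,56]×[0,11]: [(0, 0) (56, 0) (56, 11) (0, 11)]
2. ⊥bis P2·P0 via (38.085,5.805): [(37.8063, 0) (56, 0) (56, 11) (38.3344, 11)]  |A|=197.2261
3. ⊥bis P2·P1 via (41.115,4.755): [(41.9218, 0) (56, 0) (56, 11) (40.0554, 11)]  |A|=165.1255
4. ⊥bis P2·P3 via (49.81,7.86): [(41.9218, 0) (53.9651, 0) (48.1501, 11) (40.0554, 11)]  |A|=110.7588
5. canonical 4-gon: [(41.9218, 0) (53.9651, 0) (48.1501, 11) (40.0554, 11)]
6. shoelace: 110.7588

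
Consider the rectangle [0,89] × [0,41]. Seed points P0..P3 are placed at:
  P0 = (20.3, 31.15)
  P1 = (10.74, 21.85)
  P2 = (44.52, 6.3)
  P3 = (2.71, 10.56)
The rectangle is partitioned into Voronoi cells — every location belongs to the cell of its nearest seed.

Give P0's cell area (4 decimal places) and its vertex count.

1. box [0,89]×[0,41]: [(0, 0) (89, 0) (89, 41) (0, 41)]
2. ⊥bis P0·P1 via (15.52,26.5): [(41.2993, 0) (89, 0) (89, 41) (1.4144, 41)]  |A|=2773.3704
3. ⊥bis P0·P2 via (32.41,18.725): [(27.6226, 14.059) (55.2644, 41) (1.4144, 41)]  |A|=725.387
4. ⊥bis P0·P3 via (11.505,20.855): [(27.6226, 14.059) (55.2644, 41) (1.4144, 41)]  |A|=725.387
5. canonical 3-gon: [(27.6226, 14.059) (55.2644, 41) (1.4144, 41)]
6. shoelace: 725.387

Area of P0's cell: 725.3870 (3 vertices)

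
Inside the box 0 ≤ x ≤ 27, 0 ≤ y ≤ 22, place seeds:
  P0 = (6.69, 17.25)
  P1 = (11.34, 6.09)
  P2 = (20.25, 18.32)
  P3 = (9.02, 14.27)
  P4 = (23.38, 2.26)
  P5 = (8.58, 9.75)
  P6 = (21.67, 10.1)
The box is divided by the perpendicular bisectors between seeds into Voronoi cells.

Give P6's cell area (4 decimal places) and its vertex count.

Area of P6's cell: 89.8803 (5 vertices)

1. box [0,27]×[0,22]: [(0, 0) (27, 0) (27, 22) (0, 22)]
2. ⊥bis P6·P0 via (14.18,13.675): [(7.6529, 0) (27, 0) (27, 22) (18.1535, 22)]  |A|=310.1293
3. ⊥bis P6·P1 via (16.505,8.095): [(14.2676, 13.8586) (19.6474, 0) (27, 0) (27, 22) (18.1535, 22)]  |A|=227.0157
4. ⊥bis P6·P2 via (20.96,14.21): [(14.5604, 13.1045) (19.6474, 0) (27, 0) (27, 15.2534)]  |A|=143.0493
5. ⊥bis P6·P3 via (15.345,12.185): [(15.7138, 13.3037) (15.1486, 11.5892) (19.6474, 0) (27, 0) (27, 15.2534)]  |A|=142.1168
6. ⊥bis P6·P4 via (22.525,6.18): [(15.7138, 13.3037) (15.1486, 11.5892) (17.6603, 5.1189) (27, 7.1561) (27, 15.2534)]  |A|=89.8803
7. ⊥bis P6·P5 via (15.125,9.925): [(15.7138, 13.3037) (15.1486, 11.5892) (17.6603, 5.1189) (27, 7.1561) (27, 15.2534)]  |A|=89.8803
8. canonical 5-gon: [(15.7138, 13.3037) (15.1486, 11.5892) (17.6603, 5.1189) (27, 7.1561) (27, 15.2534)]
9. shoelace: 89.8803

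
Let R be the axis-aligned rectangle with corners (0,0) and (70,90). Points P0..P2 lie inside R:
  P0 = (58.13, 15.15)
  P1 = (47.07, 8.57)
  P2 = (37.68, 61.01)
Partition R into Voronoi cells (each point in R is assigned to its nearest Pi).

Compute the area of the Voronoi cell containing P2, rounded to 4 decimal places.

Area of P2's cell: 3831.2779

1. box [0,70]×[0,90]: [(0, 0) (70, 0) (70, 90) (0, 90)]
2. ⊥bis P2·P0 via (47.905,38.08): [(0, 16.7181) (70, 47.9327) (70, 90) (0, 90)]  |A|=4037.224
3. ⊥bis P2·P1 via (42.375,34.79): [(0, 27.2023) (39.2871, 34.2371) (70, 47.9327) (70, 90) (0, 90)]  |A|=3831.2779
4. canonical 5-gon: [(0, 27.2023) (39.2871, 34.2371) (70, 47.9327) (70, 90) (0, 90)]
5. shoelace: 3831.2779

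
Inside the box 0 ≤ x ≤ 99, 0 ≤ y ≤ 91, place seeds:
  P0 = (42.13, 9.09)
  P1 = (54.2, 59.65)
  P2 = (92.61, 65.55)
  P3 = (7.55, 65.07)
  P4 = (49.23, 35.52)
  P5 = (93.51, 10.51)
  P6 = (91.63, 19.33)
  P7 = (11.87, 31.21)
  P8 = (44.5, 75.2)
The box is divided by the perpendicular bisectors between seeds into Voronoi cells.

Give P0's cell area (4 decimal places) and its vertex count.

1. box [0,99]×[0,91]: [(0, 0) (99, 0) (99, 91) (0, 91)]
2. ⊥bis P0·P1 via (48.165,34.37): [(0, 45.8683) (0, 0) (99, 0) (99, 22.2344)]  |A|=3371.0787
3. ⊥bis P0·P2 via (67.37,37.32): [(78.8671, 27.0406) (0, 45.8683) (0, 0) (99, 0) (99, 9.0401)]  |A|=3238.2598
4. ⊥bis P0·P3 via (24.84,37.08): [(78.8671, 27.0406) (28.1774, 39.1416) (0, 21.7358) (0, 0) (99, 0) (99, 9.0401)]  |A|=2898.2655
5. ⊥bis P0·P4 via (45.68,22.305): [(14.4867, 30.6846) (0, 21.7358) (0, 0) (99, 0) (99, 7.9814)]  |A|=2013.5953
6. ⊥bis P0·P5 via (67.82,9.8): [(67.6374, 16.4065) (14.4867, 30.6846) (0, 21.7358) (0, 0) (68.0908, 0)]  |A|=1634.8808
7. ⊥bis P0·P6 via (66.88,14.21): [(67.8243, 9.6454) (66.3543, 16.7512) (14.4867, 30.6846) (0, 21.7358) (0, 0) (68.0908, 0)]  |A|=1630.5754
8. ⊥bis P0·P7 via (27,20.15): [(67.8243, 9.6454) (66.3543, 16.7512) (31.3828, 26.1457) (12.2704, 0) (68.0908, 0)]  |A|=1020.6242
9. ⊥bis P0·P8 via (43.315,42.145): [(67.8243, 9.6454) (66.3543, 16.7512) (31.3828, 26.1457) (12.2704, 0) (68.0908, 0)]  |A|=1020.6242
10. canonical 5-gon: [(67.8243, 9.6454) (66.3543, 16.7512) (31.3828, 26.1457) (12.2704, 0) (68.0908, 0)]
11. shoelace: 1020.6242

Area of P0's cell: 1020.6242 (5 vertices)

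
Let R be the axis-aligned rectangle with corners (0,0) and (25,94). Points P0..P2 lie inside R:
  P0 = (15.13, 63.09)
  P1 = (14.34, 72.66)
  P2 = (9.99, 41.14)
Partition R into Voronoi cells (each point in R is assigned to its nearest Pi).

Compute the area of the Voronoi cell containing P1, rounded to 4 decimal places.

Area of P1's cell: 657.7375

1. box [0,25]×[0,94]: [(0, 0) (25, 0) (25, 94) (0, 94)]
2. ⊥bis P1·P0 via (14.735,67.875): [(0, 66.6586) (25, 68.7224) (25, 94) (0, 94)]  |A|=657.7375
3. ⊥bis P1·P2 via (12.165,56.9): [(0, 66.6586) (25, 68.7224) (25, 94) (0, 94)]  |A|=657.7375
4. canonical 4-gon: [(0, 66.6586) (25, 68.7224) (25, 94) (0, 94)]
5. shoelace: 657.7375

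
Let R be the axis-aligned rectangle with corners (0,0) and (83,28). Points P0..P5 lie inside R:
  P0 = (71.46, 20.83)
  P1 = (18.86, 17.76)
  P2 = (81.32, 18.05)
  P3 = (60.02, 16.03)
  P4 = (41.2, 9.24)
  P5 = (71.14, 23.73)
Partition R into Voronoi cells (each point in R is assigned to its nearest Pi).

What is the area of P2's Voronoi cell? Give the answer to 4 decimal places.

1. box [0,83]×[0,28]: [(0, 0) (83, 0) (83, 28) (0, 28)]
2. ⊥bis P2·P0 via (76.39,19.44): [(70.9089, 0) (83, 0) (83, 28) (78.8035, 28)]  |A|=228.0262
3. ⊥bis P2·P1 via (50.09,17.905): [(70.9089, 0) (83, 0) (83, 28) (78.8035, 28)]  |A|=228.0262
4. ⊥bis P2·P3 via (70.67,17.04): [(71.9394, 3.6548) (72.286, 0) (83, 0) (83, 28) (78.8035, 28)]  |A|=225.5098
5. ⊥bis P2·P4 via (61.26,13.645): [(71.9394, 3.6548) (72.286, 0) (83, 0) (83, 28) (78.8035, 28)]  |A|=225.5098
6. ⊥bis P2·P5 via (76.23,20.89): [(77.3799, 22.9509) (71.9394, 3.6548) (72.286, 0) (83, 0) (83, 28) (80.1971, 28)]  |A|=221.9916
7. canonical 6-gon: [(77.3799, 22.9509) (71.9394, 3.6548) (72.286, 0) (83, 0) (83, 28) (80.1971, 28)]
8. shoelace: 221.9916

Area of P2's cell: 221.9916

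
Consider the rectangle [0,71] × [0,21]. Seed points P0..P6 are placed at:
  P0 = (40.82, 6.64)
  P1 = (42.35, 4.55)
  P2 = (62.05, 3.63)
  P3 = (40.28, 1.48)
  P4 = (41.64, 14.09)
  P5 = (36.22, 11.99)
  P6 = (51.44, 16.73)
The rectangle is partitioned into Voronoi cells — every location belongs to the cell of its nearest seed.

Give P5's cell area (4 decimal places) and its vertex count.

1. box [0,71]×[0,21]: [(0, 0) (71, 0) (71, 21) (0, 21)]
2. ⊥bis P5·P0 via (38.52,9.315): [(0, 0) (27.6863, 0) (52.1102, 21) (0, 21)]  |A|=837.8623
3. ⊥bis P5·P1 via (39.285,8.27): [(0, 0) (27.6863, 0) (52.1102, 21) (0, 21)]  |A|=837.8623
4. ⊥bis P5·P2 via (49.135,7.81): [(0, 0) (27.6863, 0) (52.1102, 21) (0, 21)]  |A|=837.8623
5. ⊥bis P5·P3 via (38.25,6.735): [(0, 0) (20.8153, 0) (33.2916, 4.8196) (52.1102, 21) (0, 21)]  |A|=821.3048
6. ⊥bis P5·P4 via (38.93,13.04): [(0, 0) (20.8153, 0) (33.2916, 4.8196) (39.9102, 10.5103) (35.8459, 21) (0, 21)]  |A|=736.0007
7. ⊥bis P5·P6 via (43.83,14.36): [(0, 0) (20.8153, 0) (33.2916, 4.8196) (39.9102, 10.5103) (35.8459, 21) (0, 21)]  |A|=736.0007
8. canonical 6-gon: [(0, 0) (20.8153, 0) (33.2916, 4.8196) (39.9102, 10.5103) (35.8459, 21) (0, 21)]
9. shoelace: 736.0007

Area of P5's cell: 736.0007 (6 vertices)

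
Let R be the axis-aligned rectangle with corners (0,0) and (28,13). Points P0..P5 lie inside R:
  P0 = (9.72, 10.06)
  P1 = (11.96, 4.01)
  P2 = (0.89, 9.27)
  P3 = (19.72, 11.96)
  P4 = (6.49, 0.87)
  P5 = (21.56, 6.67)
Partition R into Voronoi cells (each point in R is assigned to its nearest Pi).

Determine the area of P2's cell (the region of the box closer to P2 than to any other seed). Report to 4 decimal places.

1. box [0,28]×[0,13]: [(0, 0) (28, 0) (28, 13) (0, 13)]
2. ⊥bis P2·P0 via (5.305,9.665): [(0, 0) (6.1697, 0) (5.0066, 13) (0, 13)]  |A|=72.6461
3. ⊥bis P2·P1 via (6.425,6.64): [(0, 0) (3.27, 0) (5.7102, 5.1357) (5.0066, 13) (0, 13)]  |A|=65.2
4. ⊥bis P2·P3 via (10.305,10.615): [(0, 0) (3.27, 0) (5.7102, 5.1357) (5.0066, 13) (0, 13)]  |A|=65.2
5. ⊥bis P2·P4 via (3.69,5.07): [(0, 2.61) (5.6021, 6.3447) (5.0066, 13) (0, 13)]  |A|=45.763
6. ⊥bis P2·P5 via (11.225,7.97): [(0, 2.61) (5.6021, 6.3447) (5.0066, 13) (0, 13)]  |A|=45.763
7. canonical 4-gon: [(0, 2.61) (5.6021, 6.3447) (5.0066, 13) (0, 13)]
8. shoelace: 45.763

Area of P2's cell: 45.7630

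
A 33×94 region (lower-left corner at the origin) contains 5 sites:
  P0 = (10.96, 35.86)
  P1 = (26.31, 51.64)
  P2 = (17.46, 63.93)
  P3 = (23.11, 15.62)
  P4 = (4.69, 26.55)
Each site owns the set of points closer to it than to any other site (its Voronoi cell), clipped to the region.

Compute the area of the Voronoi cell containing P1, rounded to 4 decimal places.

Area of P1's cell: 377.5554

1. box [0,33]×[0,94]: [(0, 0) (33, 0) (33, 94) (0, 94)]
2. ⊥bis P1·P0 via (18.635,43.75): [(0, 61.8772) (33, 29.7764) (33, 94) (0, 94)]  |A|=1589.7149
3. ⊥bis P1·P2 via (21.885,57.785): [(11.7267, 50.47) (33, 29.7764) (33, 65.7889)]  |A|=383.0516
4. ⊥bis P1·P3 via (24.71,33.63): [(11.7267, 50.47) (29.4735, 33.2068) (33, 32.8935) (33, 65.7889)]  |A|=377.5554
5. ⊥bis P1·P4 via (15.5,39.095): [(11.7267, 50.47) (29.4735, 33.2068) (33, 32.8935) (33, 65.7889)]  |A|=377.5554
6. canonical 4-gon: [(11.7267, 50.47) (29.4735, 33.2068) (33, 32.8935) (33, 65.7889)]
7. shoelace: 377.5554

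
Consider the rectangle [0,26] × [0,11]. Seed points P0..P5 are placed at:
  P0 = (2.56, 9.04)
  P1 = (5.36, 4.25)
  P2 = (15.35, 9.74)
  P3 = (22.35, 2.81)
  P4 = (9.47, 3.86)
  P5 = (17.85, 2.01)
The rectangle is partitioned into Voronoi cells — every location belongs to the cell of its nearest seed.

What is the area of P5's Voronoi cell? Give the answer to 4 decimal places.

Area of P5's cell: 37.6387

1. box [0,26]×[0,11]: [(0, 0) (26, 0) (26, 11) (0, 11)]
2. ⊥bis P5·P0 via (10.205,5.525): [(7.6647, 0) (26, 0) (26, 11) (12.7223, 11)]  |A|=173.8714
3. ⊥bis P5·P1 via (11.605,3.13): [(11.0437, 0) (26, 0) (26, 11) (13.0164, 11)]  |A|=153.6695
4. ⊥bis P5·P2 via (16.6,5.875): [(11.82, 4.3291) (11.0437, 0) (26, 0) (26, 8.9151)]  |A|=95.5816
5. ⊥bis P5·P3 via (20.1,2.41): [(19.3272, 6.757) (11.82, 4.3291) (11.0437, 0) (20.5284, 0)]  |A|=47.3515
6. ⊥bis P5·P4 via (13.66,2.935): [(19.3272, 6.757) (14.1329, 5.0771) (13.0121, 0) (20.5284, 0)]  |A|=37.6387
7. canonical 4-gon: [(19.3272, 6.757) (14.1329, 5.0771) (13.0121, 0) (20.5284, 0)]
8. shoelace: 37.6387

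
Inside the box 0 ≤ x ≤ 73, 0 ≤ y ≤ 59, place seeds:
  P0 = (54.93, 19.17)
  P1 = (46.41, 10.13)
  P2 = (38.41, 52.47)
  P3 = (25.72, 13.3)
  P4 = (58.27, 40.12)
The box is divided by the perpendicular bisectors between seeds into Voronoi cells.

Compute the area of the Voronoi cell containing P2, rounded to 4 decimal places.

Area of P2's cell: 1097.3209

1. box [0,73]×[0,59]: [(0, 0) (73, 0) (73, 59) (0, 59)]
2. ⊥bis P2·P0 via (46.67,35.82): [(0, 12.6672) (73, 48.8822) (73, 59) (0, 59)]  |A|=2060.4467
3. ⊥bis P2·P1 via (42.41,31.3): [(0, 23.2868) (34.5746, 29.8195) (73, 48.8822) (73, 59) (0, 59)]  |A|=1876.8627
4. ⊥bis P2·P3 via (32.065,32.885): [(0, 43.2732) (37.3212, 31.1821) (73, 48.8822) (73, 59) (0, 59)]  |A|=1489.32
5. ⊥bis P2·P4 via (48.34,46.295): [(0, 43.2732) (37.3212, 31.1821) (39.6651, 32.3449) (56.2406, 59) (0, 59)]  |A|=1097.3209
6. canonical 5-gon: [(0, 43.2732) (37.3212, 31.1821) (39.6651, 32.3449) (56.2406, 59) (0, 59)]
7. shoelace: 1097.3209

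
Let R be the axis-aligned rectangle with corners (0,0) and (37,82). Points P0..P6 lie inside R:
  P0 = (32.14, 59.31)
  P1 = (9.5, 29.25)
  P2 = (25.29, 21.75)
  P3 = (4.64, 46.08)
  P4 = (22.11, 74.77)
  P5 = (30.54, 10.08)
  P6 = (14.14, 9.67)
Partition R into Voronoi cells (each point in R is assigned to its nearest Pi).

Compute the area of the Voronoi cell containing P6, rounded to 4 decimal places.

1. box [0,37]×[0,82]: [(0, 0) (37, 0) (37, 82) (0, 82)]
2. ⊥bis P6·P0 via (23.14,34.49): [(0, 42.8808) (0, 0) (37, 0) (37, 29.4642)]  |A|=1338.383
3. ⊥bis P6·P1 via (11.82,19.46): [(0, 16.6589) (0, 0) (37, 0) (37, 25.4271)]  |A|=778.5911
4. ⊥bis P6·P2 via (19.715,15.71): [(14.8693, 20.1826) (0, 16.6589) (0, 0) (36.7353, 0)]  |A|=494.5613
5. ⊥bis P6·P3 via (9.39,27.875): [(14.8693, 20.1826) (0, 16.6589) (0, 0) (36.7353, 0)]  |A|=494.5613
6. ⊥bis P6·P4 via (18.125,42.22): [(14.8693, 20.1826) (0, 16.6589) (0, 0) (36.7353, 0)]  |A|=494.5613
7. ⊥bis P6·P5 via (22.34,9.875): [(22.2527, 13.3677) (14.8693, 20.1826) (0, 16.6589) (0, 0) (22.5869, 0)]  |A|=399.9952
8. canonical 5-gon: [(22.2527, 13.3677) (14.8693, 20.1826) (0, 16.6589) (0, 0) (22.5869, 0)]
9. shoelace: 399.9952

Area of P6's cell: 399.9952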